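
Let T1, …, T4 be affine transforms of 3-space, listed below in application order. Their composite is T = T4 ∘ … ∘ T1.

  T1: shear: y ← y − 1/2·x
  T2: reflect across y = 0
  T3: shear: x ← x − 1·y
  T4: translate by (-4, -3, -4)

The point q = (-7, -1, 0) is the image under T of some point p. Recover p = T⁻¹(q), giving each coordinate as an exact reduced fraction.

p = (-1, -5/2, 4)

T1 = [1 0 0 0; -1/2 1 0 0; 0 0 1 0; 0 0 0 1]
T2·T1 = [1 0 0 0; 1/2 -1 0 0; 0 0 1 0; 0 0 0 1]
T3·…·T1 = [1/2 1 0 0; 1/2 -1 0 0; 0 0 1 0; 0 0 0 1]
T4·…·T1 = [1/2 1 0 -4; 1/2 -1 0 -3; 0 0 1 -4; 0 0 0 1]
det M = -1; M⁻¹ = [1 1 0 7; 1/2 -1/2 0 1/2; 0 0 1 4; 0 0 0 1]
M⁻¹ · (-7, -1, 0)ᵀ = (-1, -5/2, 4)ᵀ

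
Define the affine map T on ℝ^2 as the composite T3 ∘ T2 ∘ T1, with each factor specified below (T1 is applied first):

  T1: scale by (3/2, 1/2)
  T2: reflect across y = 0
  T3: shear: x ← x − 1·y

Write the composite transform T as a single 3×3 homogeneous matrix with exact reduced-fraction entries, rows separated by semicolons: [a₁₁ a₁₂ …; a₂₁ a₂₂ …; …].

T = [3/2 1/2 0; 0 -1/2 0; 0 0 1]

T1 = [3/2 0 0; 0 1/2 0; 0 0 1]
T2·T1 = [3/2 0 0; 0 -1/2 0; 0 0 1]
T3·…·T1 = [3/2 1/2 0; 0 -1/2 0; 0 0 1]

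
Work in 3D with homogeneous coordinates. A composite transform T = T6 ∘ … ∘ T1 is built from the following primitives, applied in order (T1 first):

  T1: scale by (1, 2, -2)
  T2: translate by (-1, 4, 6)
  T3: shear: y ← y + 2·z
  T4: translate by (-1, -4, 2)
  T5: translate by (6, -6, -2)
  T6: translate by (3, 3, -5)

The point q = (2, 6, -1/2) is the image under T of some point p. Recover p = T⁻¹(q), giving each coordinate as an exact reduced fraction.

T1 = [1 0 0 0; 0 2 0 0; 0 0 -2 0; 0 0 0 1]
T2·T1 = [1 0 0 -1; 0 2 0 4; 0 0 -2 6; 0 0 0 1]
T3·…·T1 = [1 0 0 -1; 0 2 -4 16; 0 0 -2 6; 0 0 0 1]
T4·…·T1 = [1 0 0 -2; 0 2 -4 12; 0 0 -2 8; 0 0 0 1]
T5·…·T1 = [1 0 0 4; 0 2 -4 6; 0 0 -2 6; 0 0 0 1]
T6·…·T1 = [1 0 0 7; 0 2 -4 9; 0 0 -2 1; 0 0 0 1]
det M = -4; M⁻¹ = [1 0 0 -7; 0 1/2 -1 -7/2; 0 0 -1/2 1/2; 0 0 0 1]
M⁻¹ · (2, 6, -1/2)ᵀ = (-5, 0, 3/4)ᵀ

p = (-5, 0, 3/4)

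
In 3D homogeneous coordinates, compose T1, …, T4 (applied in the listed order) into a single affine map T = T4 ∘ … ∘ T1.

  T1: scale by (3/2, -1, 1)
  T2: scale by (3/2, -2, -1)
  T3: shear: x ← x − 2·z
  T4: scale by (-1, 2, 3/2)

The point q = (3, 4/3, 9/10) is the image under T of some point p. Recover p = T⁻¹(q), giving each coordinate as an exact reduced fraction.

T1 = [3/2 0 0 0; 0 -1 0 0; 0 0 1 0; 0 0 0 1]
T2·T1 = [9/4 0 0 0; 0 2 0 0; 0 0 -1 0; 0 0 0 1]
T3·…·T1 = [9/4 0 2 0; 0 2 0 0; 0 0 -1 0; 0 0 0 1]
T4·…·T1 = [-9/4 0 -2 0; 0 4 0 0; 0 0 -3/2 0; 0 0 0 1]
det M = 27/2; M⁻¹ = [-4/9 0 16/27 0; 0 1/4 0 0; 0 0 -2/3 0; 0 0 0 1]
M⁻¹ · (3, 4/3, 9/10)ᵀ = (-4/5, 1/3, -3/5)ᵀ

p = (-4/5, 1/3, -3/5)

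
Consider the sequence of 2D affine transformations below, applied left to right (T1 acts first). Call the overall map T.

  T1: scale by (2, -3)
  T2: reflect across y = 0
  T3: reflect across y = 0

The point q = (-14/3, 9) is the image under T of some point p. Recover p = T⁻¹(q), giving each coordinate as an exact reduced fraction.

p = (-7/3, -3)

T1 = [2 0 0; 0 -3 0; 0 0 1]
T2·T1 = [2 0 0; 0 3 0; 0 0 1]
T3·…·T1 = [2 0 0; 0 -3 0; 0 0 1]
det M = -6; M⁻¹ = [1/2 0 0; 0 -1/3 0; 0 0 1]
M⁻¹ · (-14/3, 9)ᵀ = (-7/3, -3)ᵀ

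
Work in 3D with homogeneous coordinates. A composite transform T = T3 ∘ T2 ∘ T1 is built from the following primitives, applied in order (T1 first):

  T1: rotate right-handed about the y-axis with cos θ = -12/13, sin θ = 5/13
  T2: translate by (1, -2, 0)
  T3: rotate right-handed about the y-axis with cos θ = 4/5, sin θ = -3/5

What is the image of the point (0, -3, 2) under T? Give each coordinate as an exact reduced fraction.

T(p) = (164/65, -5, -27/65)

T1 rotate right-handed about the y-axis with cos θ = -12/13, sin θ = 5/13: (0, -3, 2) → (10/13, -3, -24/13)
T2 translate by (1, -2, 0): (10/13, -3, -24/13) → (23/13, -5, -24/13)
T3 rotate right-handed about the y-axis with cos θ = 4/5, sin θ = -3/5: (23/13, -5, -24/13) → (164/65, -5, -27/65)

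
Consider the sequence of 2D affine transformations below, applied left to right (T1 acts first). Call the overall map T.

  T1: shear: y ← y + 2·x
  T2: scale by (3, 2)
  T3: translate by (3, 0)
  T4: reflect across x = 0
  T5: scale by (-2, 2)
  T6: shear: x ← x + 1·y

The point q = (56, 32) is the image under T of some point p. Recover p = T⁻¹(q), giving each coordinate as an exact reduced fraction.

T1 = [1 0 0; 2 1 0; 0 0 1]
T2·T1 = [3 0 0; 4 2 0; 0 0 1]
T3·…·T1 = [3 0 3; 4 2 0; 0 0 1]
T4·…·T1 = [-3 0 -3; 4 2 0; 0 0 1]
T5·…·T1 = [6 0 6; 8 4 0; 0 0 1]
T6·…·T1 = [14 4 6; 8 4 0; 0 0 1]
det M = 24; M⁻¹ = [1/6 -1/6 -1; -1/3 7/12 2; 0 0 1]
M⁻¹ · (56, 32)ᵀ = (3, 2)ᵀ

p = (3, 2)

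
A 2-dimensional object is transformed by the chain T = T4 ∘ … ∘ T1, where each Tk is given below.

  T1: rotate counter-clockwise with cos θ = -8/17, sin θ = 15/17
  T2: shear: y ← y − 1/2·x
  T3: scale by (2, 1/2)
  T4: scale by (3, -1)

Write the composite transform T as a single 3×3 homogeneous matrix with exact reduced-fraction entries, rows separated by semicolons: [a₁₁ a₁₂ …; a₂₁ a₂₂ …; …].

T = [-48/17 -90/17 0; -19/34 1/68 0; 0 0 1]

T1 = [-8/17 -15/17 0; 15/17 -8/17 0; 0 0 1]
T2·T1 = [-8/17 -15/17 0; 19/17 -1/34 0; 0 0 1]
T3·…·T1 = [-16/17 -30/17 0; 19/34 -1/68 0; 0 0 1]
T4·…·T1 = [-48/17 -90/17 0; -19/34 1/68 0; 0 0 1]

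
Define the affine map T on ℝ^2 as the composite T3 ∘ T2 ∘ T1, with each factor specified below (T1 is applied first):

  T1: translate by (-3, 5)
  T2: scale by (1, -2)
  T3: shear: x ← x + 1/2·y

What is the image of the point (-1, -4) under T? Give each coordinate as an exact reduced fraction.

T(p) = (-5, -2)

T1 translate by (-3, 5): (-1, -4) → (-4, 1)
T2 scale by (1, -2): (-4, 1) → (-4, -2)
T3 shear: x ← x + 1/2·y: (-4, -2) → (-5, -2)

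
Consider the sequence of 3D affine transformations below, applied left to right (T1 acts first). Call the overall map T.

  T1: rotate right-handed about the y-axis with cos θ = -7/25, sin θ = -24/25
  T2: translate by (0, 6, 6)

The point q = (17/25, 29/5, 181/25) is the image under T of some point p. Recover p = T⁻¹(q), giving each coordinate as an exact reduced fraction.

p = (1, -1/5, -1)

T1 = [-7/25 0 -24/25 0; 0 1 0 0; 24/25 0 -7/25 0; 0 0 0 1]
T2·T1 = [-7/25 0 -24/25 0; 0 1 0 6; 24/25 0 -7/25 6; 0 0 0 1]
det M = 1; M⁻¹ = [-7/25 0 24/25 -144/25; 0 1 0 -6; -24/25 0 -7/25 42/25; 0 0 0 1]
M⁻¹ · (17/25, 29/5, 181/25)ᵀ = (1, -1/5, -1)ᵀ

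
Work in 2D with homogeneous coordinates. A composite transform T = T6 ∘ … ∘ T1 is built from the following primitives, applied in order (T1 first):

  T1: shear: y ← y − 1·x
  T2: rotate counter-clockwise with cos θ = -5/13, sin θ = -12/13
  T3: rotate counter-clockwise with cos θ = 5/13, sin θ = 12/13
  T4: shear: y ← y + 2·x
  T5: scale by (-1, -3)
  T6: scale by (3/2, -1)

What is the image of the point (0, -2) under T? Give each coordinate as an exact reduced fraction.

T(p) = (360/169, -2154/169)

T1 shear: y ← y − 1·x: (0, -2) → (0, -2)
T2 rotate counter-clockwise with cos θ = -5/13, sin θ = -12/13: (0, -2) → (-24/13, 10/13)
T3 rotate counter-clockwise with cos θ = 5/13, sin θ = 12/13: (-24/13, 10/13) → (-240/169, -238/169)
T4 shear: y ← y + 2·x: (-240/169, -238/169) → (-240/169, -718/169)
T5 scale by (-1, -3): (-240/169, -718/169) → (240/169, 2154/169)
T6 scale by (3/2, -1): (240/169, 2154/169) → (360/169, -2154/169)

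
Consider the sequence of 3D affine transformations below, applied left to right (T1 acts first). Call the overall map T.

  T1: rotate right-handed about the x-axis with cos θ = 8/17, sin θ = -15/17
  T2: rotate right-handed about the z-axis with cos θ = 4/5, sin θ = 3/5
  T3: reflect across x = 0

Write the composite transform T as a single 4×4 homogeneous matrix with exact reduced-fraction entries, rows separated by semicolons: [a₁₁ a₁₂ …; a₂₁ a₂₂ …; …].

T1 = [1 0 0 0; 0 8/17 15/17 0; 0 -15/17 8/17 0; 0 0 0 1]
T2·T1 = [4/5 -24/85 -9/17 0; 3/5 32/85 12/17 0; 0 -15/17 8/17 0; 0 0 0 1]
T3·…·T1 = [-4/5 24/85 9/17 0; 3/5 32/85 12/17 0; 0 -15/17 8/17 0; 0 0 0 1]

T = [-4/5 24/85 9/17 0; 3/5 32/85 12/17 0; 0 -15/17 8/17 0; 0 0 0 1]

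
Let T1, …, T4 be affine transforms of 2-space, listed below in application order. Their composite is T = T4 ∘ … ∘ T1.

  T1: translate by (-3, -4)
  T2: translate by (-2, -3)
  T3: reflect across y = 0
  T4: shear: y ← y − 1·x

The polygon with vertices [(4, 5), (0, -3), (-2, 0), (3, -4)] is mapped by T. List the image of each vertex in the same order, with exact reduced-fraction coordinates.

image vertices: (-1, 3), (-5, 15), (-7, 14), (-2, 13)

T1 translate by (-3, -4): (4, 5) → (1, 1); (0, -3) → (-3, -7); (-2, 0) → (-5, -4); (3, -4) → (0, -8)
T2 translate by (-2, -3): (1, 1) → (-1, -2); (-3, -7) → (-5, -10); (-5, -4) → (-7, -7); (0, -8) → (-2, -11)
T3 reflect across y = 0: (-1, -2) → (-1, 2); (-5, -10) → (-5, 10); (-7, -7) → (-7, 7); (-2, -11) → (-2, 11)
T4 shear: y ← y − 1·x: (-1, 2) → (-1, 3); (-5, 10) → (-5, 15); (-7, 7) → (-7, 14); (-2, 11) → (-2, 13)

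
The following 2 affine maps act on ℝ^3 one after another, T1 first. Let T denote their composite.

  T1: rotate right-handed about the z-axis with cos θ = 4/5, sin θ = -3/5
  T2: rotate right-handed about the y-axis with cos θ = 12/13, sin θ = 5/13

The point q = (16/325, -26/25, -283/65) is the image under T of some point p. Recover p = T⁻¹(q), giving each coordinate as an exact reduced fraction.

T1 = [4/5 3/5 0 0; -3/5 4/5 0 0; 0 0 1 0; 0 0 0 1]
T2·T1 = [48/65 36/65 5/13 0; -3/5 4/5 0 0; -4/13 -3/13 12/13 0; 0 0 0 1]
det M = 1; M⁻¹ = [48/65 -3/5 -4/13 0; 36/65 4/5 -3/13 0; 5/13 0 12/13 0; 0 0 0 1]
M⁻¹ · (16/325, -26/25, -283/65)ᵀ = (2, 1/5, -4)ᵀ

p = (2, 1/5, -4)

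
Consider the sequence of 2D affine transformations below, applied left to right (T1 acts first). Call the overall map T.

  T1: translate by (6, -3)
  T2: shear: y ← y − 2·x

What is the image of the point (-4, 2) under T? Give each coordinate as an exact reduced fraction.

T(p) = (2, -5)

T1 translate by (6, -3): (-4, 2) → (2, -1)
T2 shear: y ← y − 2·x: (2, -1) → (2, -5)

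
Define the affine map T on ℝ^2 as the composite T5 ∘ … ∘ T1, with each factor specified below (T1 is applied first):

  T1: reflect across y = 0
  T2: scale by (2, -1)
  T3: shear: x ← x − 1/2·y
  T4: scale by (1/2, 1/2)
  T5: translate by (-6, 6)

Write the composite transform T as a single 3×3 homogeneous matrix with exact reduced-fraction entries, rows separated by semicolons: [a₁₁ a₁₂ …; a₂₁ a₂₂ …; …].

T1 = [1 0 0; 0 -1 0; 0 0 1]
T2·T1 = [2 0 0; 0 1 0; 0 0 1]
T3·…·T1 = [2 -1/2 0; 0 1 0; 0 0 1]
T4·…·T1 = [1 -1/4 0; 0 1/2 0; 0 0 1]
T5·…·T1 = [1 -1/4 -6; 0 1/2 6; 0 0 1]

T = [1 -1/4 -6; 0 1/2 6; 0 0 1]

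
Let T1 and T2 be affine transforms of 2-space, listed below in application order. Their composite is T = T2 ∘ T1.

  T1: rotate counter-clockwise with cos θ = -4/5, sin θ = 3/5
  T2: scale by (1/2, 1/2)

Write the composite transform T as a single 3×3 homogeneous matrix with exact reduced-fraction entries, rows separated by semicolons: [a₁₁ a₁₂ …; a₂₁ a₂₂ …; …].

T = [-2/5 -3/10 0; 3/10 -2/5 0; 0 0 1]

T1 = [-4/5 -3/5 0; 3/5 -4/5 0; 0 0 1]
T2·T1 = [-2/5 -3/10 0; 3/10 -2/5 0; 0 0 1]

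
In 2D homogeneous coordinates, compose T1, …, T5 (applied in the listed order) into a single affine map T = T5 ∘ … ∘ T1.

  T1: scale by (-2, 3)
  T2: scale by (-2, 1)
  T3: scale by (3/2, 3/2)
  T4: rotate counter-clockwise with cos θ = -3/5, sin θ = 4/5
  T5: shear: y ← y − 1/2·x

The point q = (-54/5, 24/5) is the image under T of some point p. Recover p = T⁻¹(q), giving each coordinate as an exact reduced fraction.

T1 = [-2 0 0; 0 3 0; 0 0 1]
T2·T1 = [4 0 0; 0 3 0; 0 0 1]
T3·…·T1 = [6 0 0; 0 9/2 0; 0 0 1]
T4·…·T1 = [-18/5 -18/5 0; 24/5 -27/10 0; 0 0 1]
T5·…·T1 = [-18/5 -18/5 0; 33/5 -9/10 0; 0 0 1]
det M = 27; M⁻¹ = [-1/30 2/15 0; -11/45 -2/15 0; 0 0 1]
M⁻¹ · (-54/5, 24/5)ᵀ = (1, 2)ᵀ

p = (1, 2)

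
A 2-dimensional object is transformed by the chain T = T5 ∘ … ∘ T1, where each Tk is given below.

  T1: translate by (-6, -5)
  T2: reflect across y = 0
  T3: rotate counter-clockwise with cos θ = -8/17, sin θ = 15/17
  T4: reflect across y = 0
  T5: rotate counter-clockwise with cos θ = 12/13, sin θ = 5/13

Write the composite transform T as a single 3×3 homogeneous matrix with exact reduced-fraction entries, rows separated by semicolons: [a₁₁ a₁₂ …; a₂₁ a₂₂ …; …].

T1 = [1 0 -6; 0 1 -5; 0 0 1]
T2·T1 = [1 0 -6; 0 -1 5; 0 0 1]
T3·…·T1 = [-8/17 15/17 -27/17; 15/17 8/17 -130/17; 0 0 1]
T4·…·T1 = [-8/17 15/17 -27/17; -15/17 -8/17 130/17; 0 0 1]
T5·…·T1 = [-21/221 220/221 -974/221; -220/221 -21/221 1425/221; 0 0 1]

T = [-21/221 220/221 -974/221; -220/221 -21/221 1425/221; 0 0 1]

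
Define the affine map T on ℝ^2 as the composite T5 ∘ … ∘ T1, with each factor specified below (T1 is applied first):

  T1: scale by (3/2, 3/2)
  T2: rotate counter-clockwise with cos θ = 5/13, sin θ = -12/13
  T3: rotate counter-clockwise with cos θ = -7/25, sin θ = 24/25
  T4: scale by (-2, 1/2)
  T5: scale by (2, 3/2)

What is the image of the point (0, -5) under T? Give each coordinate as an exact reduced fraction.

T1 scale by (3/2, 3/2): (0, -5) → (0, -15/2)
T2 rotate counter-clockwise with cos θ = 5/13, sin θ = -12/13: (0, -15/2) → (-90/13, -75/26)
T3 rotate counter-clockwise with cos θ = -7/25, sin θ = 24/25: (-90/13, -75/26) → (306/65, -759/130)
T4 scale by (-2, 1/2): (306/65, -759/130) → (-612/65, -759/260)
T5 scale by (2, 3/2): (-612/65, -759/260) → (-1224/65, -2277/520)

T(p) = (-1224/65, -2277/520)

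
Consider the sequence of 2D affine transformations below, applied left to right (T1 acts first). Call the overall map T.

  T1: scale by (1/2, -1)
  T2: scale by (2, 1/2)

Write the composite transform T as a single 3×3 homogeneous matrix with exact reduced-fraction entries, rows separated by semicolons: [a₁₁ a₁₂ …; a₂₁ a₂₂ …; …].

T = [1 0 0; 0 -1/2 0; 0 0 1]

T1 = [1/2 0 0; 0 -1 0; 0 0 1]
T2·T1 = [1 0 0; 0 -1/2 0; 0 0 1]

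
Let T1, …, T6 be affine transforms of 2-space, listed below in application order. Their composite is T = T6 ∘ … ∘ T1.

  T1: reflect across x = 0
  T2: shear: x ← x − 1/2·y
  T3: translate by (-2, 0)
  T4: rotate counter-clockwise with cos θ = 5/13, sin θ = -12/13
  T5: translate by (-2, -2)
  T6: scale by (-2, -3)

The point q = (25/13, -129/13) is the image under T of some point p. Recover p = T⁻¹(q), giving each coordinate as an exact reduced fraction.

T1 = [-1 0 0; 0 1 0; 0 0 1]
T2·T1 = [-1 -1/2 0; 0 1 0; 0 0 1]
T3·…·T1 = [-1 -1/2 -2; 0 1 0; 0 0 1]
T4·…·T1 = [-5/13 19/26 -10/13; 12/13 11/13 24/13; 0 0 1]
T5·…·T1 = [-5/13 19/26 -36/13; 12/13 11/13 -2/13; 0 0 1]
T6·…·T1 = [10/13 -19/13 72/13; -36/13 -33/13 6/13; 0 0 1]
det M = -6; M⁻¹ = [11/26 -19/78 -29/13; -6/13 -5/39 34/13; 0 0 1]
M⁻¹ · (25/13, -129/13)ᵀ = (1, 3)ᵀ

p = (1, 3)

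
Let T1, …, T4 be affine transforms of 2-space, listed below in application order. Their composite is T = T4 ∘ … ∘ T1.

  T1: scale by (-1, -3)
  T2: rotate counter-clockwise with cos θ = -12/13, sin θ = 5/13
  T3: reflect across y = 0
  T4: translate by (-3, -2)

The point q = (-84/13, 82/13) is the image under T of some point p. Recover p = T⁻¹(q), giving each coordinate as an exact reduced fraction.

p = (0, -3)

T1 = [-1 0 0; 0 -3 0; 0 0 1]
T2·T1 = [12/13 15/13 0; -5/13 36/13 0; 0 0 1]
T3·…·T1 = [12/13 15/13 0; 5/13 -36/13 0; 0 0 1]
T4·…·T1 = [12/13 15/13 -3; 5/13 -36/13 -2; 0 0 1]
det M = -3; M⁻¹ = [12/13 5/13 46/13; 5/39 -4/13 -3/13; 0 0 1]
M⁻¹ · (-84/13, 82/13)ᵀ = (0, -3)ᵀ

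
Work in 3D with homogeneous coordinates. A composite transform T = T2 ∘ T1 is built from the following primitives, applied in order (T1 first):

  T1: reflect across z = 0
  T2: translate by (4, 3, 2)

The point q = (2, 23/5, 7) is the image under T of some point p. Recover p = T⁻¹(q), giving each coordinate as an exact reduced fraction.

p = (-2, 8/5, -5)

T1 = [1 0 0 0; 0 1 0 0; 0 0 -1 0; 0 0 0 1]
T2·T1 = [1 0 0 4; 0 1 0 3; 0 0 -1 2; 0 0 0 1]
det M = -1; M⁻¹ = [1 0 0 -4; 0 1 0 -3; 0 0 -1 2; 0 0 0 1]
M⁻¹ · (2, 23/5, 7)ᵀ = (-2, 8/5, -5)ᵀ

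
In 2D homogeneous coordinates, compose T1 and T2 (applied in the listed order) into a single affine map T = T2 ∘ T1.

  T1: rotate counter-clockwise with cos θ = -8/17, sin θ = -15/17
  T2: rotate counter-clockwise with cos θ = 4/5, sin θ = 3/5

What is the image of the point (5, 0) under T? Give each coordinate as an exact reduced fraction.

T(p) = (13/17, -84/17)

T1 rotate counter-clockwise with cos θ = -8/17, sin θ = -15/17: (5, 0) → (-40/17, -75/17)
T2 rotate counter-clockwise with cos θ = 4/5, sin θ = 3/5: (-40/17, -75/17) → (13/17, -84/17)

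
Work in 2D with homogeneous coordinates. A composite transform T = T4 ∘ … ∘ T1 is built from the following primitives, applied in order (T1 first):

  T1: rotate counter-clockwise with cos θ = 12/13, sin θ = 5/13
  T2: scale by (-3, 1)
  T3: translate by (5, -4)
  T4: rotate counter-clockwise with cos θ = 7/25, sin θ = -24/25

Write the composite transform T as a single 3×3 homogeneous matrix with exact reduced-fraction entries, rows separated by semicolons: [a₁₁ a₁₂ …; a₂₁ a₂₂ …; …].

T = [-132/325 393/325 -61/25; 899/325 -276/325 -148/25; 0 0 1]

T1 = [12/13 -5/13 0; 5/13 12/13 0; 0 0 1]
T2·T1 = [-36/13 15/13 0; 5/13 12/13 0; 0 0 1]
T3·…·T1 = [-36/13 15/13 5; 5/13 12/13 -4; 0 0 1]
T4·…·T1 = [-132/325 393/325 -61/25; 899/325 -276/325 -148/25; 0 0 1]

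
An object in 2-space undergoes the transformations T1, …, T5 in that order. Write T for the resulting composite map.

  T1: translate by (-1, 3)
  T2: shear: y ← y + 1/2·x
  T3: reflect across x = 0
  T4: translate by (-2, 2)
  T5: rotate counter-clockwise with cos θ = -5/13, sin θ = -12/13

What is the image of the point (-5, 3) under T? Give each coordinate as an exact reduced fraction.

T1 translate by (-1, 3): (-5, 3) → (-6, 6)
T2 shear: y ← y + 1/2·x: (-6, 6) → (-6, 3)
T3 reflect across x = 0: (-6, 3) → (6, 3)
T4 translate by (-2, 2): (6, 3) → (4, 5)
T5 rotate counter-clockwise with cos θ = -5/13, sin θ = -12/13: (4, 5) → (40/13, -73/13)

T(p) = (40/13, -73/13)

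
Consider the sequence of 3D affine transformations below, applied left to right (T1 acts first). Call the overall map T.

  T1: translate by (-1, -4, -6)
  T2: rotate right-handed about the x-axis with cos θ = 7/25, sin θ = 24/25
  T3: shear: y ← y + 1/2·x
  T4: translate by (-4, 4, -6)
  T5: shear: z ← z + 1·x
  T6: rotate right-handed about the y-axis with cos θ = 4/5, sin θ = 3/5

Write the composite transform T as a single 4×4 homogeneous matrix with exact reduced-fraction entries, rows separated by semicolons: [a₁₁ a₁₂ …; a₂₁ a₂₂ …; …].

T = [7/5 72/125 21/125 -1739/125; 1/2 7/25 -24/25 407/50; 1/5 96/125 28/125 -1277/125; 0 0 0 1]

T1 = [1 0 0 -1; 0 1 0 -4; 0 0 1 -6; 0 0 0 1]
T2·T1 = [1 0 0 -1; 0 7/25 -24/25 116/25; 0 24/25 7/25 -138/25; 0 0 0 1]
T3·…·T1 = [1 0 0 -1; 1/2 7/25 -24/25 207/50; 0 24/25 7/25 -138/25; 0 0 0 1]
T4·…·T1 = [1 0 0 -5; 1/2 7/25 -24/25 407/50; 0 24/25 7/25 -288/25; 0 0 0 1]
T5·…·T1 = [1 0 0 -5; 1/2 7/25 -24/25 407/50; 1 24/25 7/25 -413/25; 0 0 0 1]
T6·…·T1 = [7/5 72/125 21/125 -1739/125; 1/2 7/25 -24/25 407/50; 1/5 96/125 28/125 -1277/125; 0 0 0 1]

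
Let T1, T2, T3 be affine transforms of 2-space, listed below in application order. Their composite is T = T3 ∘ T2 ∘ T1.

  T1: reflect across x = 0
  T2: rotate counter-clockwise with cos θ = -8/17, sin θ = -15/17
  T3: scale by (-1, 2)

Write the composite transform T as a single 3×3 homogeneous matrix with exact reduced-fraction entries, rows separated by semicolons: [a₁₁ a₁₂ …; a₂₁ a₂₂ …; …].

T = [-8/17 -15/17 0; 30/17 -16/17 0; 0 0 1]

T1 = [-1 0 0; 0 1 0; 0 0 1]
T2·T1 = [8/17 15/17 0; 15/17 -8/17 0; 0 0 1]
T3·…·T1 = [-8/17 -15/17 0; 30/17 -16/17 0; 0 0 1]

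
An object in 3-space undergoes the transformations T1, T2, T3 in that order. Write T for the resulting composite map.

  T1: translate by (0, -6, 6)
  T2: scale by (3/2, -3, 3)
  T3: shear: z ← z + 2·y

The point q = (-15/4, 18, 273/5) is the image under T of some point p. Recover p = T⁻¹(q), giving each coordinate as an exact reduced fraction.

p = (-5/2, 0, 1/5)

T1 = [1 0 0 0; 0 1 0 -6; 0 0 1 6; 0 0 0 1]
T2·T1 = [3/2 0 0 0; 0 -3 0 18; 0 0 3 18; 0 0 0 1]
T3·…·T1 = [3/2 0 0 0; 0 -3 0 18; 0 -6 3 54; 0 0 0 1]
det M = -27/2; M⁻¹ = [2/3 0 0 0; 0 -1/3 0 6; 0 -2/3 1/3 -6; 0 0 0 1]
M⁻¹ · (-15/4, 18, 273/5)ᵀ = (-5/2, 0, 1/5)ᵀ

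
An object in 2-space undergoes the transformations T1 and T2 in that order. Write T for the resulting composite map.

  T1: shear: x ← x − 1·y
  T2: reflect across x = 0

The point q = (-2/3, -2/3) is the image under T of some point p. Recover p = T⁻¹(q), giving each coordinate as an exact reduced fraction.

p = (0, -2/3)

T1 = [1 -1 0; 0 1 0; 0 0 1]
T2·T1 = [-1 1 0; 0 1 0; 0 0 1]
det M = -1; M⁻¹ = [-1 1 0; 0 1 0; 0 0 1]
M⁻¹ · (-2/3, -2/3)ᵀ = (0, -2/3)ᵀ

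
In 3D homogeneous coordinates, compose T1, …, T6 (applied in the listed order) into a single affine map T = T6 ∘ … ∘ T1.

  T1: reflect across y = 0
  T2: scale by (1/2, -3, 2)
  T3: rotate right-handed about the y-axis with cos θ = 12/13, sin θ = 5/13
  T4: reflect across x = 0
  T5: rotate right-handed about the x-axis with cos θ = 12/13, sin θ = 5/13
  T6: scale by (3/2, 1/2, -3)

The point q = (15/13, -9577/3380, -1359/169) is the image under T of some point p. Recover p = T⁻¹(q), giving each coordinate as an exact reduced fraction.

T1 = [1 0 0 0; 0 -1 0 0; 0 0 1 0; 0 0 0 1]
T2·T1 = [1/2 0 0 0; 0 3 0 0; 0 0 2 0; 0 0 0 1]
T3·…·T1 = [6/13 0 10/13 0; 0 3 0 0; -5/26 0 24/13 0; 0 0 0 1]
T4·…·T1 = [-6/13 0 -10/13 0; 0 3 0 0; -5/26 0 24/13 0; 0 0 0 1]
T5·…·T1 = [-6/13 0 -10/13 0; 25/338 36/13 -120/169 0; -30/169 15/13 288/169 0; 0 0 0 1]
T6·…·T1 = [-9/13 0 -15/13 0; 25/676 18/13 -60/169 0; 90/169 -45/13 -864/169 0; 0 0 0 1]
det M = 27/4; M⁻¹ = [-16/13 100/169 40/169 0; 0 8/13 -5/117 0; -5/39 -60/169 -24/169 0; 0 0 0 1]
M⁻¹ · (15/13, -9577/3380, -1359/169)ᵀ = (-5, -7/5, 2)ᵀ

p = (-5, -7/5, 2)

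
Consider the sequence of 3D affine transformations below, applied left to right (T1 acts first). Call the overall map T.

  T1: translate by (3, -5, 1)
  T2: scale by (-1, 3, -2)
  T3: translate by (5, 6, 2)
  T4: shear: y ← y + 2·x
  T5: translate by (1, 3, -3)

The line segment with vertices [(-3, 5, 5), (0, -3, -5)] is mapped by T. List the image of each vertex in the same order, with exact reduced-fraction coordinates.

image vertices: (6, 19, -13), (3, -11, 7)

T1 translate by (3, -5, 1): (-3, 5, 5) → (0, 0, 6); (0, -3, -5) → (3, -8, -4)
T2 scale by (-1, 3, -2): (0, 0, 6) → (0, 0, -12); (3, -8, -4) → (-3, -24, 8)
T3 translate by (5, 6, 2): (0, 0, -12) → (5, 6, -10); (-3, -24, 8) → (2, -18, 10)
T4 shear: y ← y + 2·x: (5, 6, -10) → (5, 16, -10); (2, -18, 10) → (2, -14, 10)
T5 translate by (1, 3, -3): (5, 16, -10) → (6, 19, -13); (2, -14, 10) → (3, -11, 7)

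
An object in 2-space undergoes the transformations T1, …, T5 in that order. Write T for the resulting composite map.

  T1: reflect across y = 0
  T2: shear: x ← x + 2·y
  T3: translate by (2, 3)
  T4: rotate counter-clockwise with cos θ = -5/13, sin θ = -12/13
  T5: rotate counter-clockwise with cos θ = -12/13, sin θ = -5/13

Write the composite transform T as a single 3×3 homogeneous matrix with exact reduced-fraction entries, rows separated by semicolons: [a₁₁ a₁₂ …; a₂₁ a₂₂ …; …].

T1 = [1 0 0; 0 -1 0; 0 0 1]
T2·T1 = [1 -2 0; 0 -1 0; 0 0 1]
T3·…·T1 = [1 -2 2; 0 -1 3; 0 0 1]
T4·…·T1 = [-5/13 -2/13 2; -12/13 29/13 -3; 0 0 1]
T5·…·T1 = [0 1 -3; 1 -2 2; 0 0 1]

T = [0 1 -3; 1 -2 2; 0 0 1]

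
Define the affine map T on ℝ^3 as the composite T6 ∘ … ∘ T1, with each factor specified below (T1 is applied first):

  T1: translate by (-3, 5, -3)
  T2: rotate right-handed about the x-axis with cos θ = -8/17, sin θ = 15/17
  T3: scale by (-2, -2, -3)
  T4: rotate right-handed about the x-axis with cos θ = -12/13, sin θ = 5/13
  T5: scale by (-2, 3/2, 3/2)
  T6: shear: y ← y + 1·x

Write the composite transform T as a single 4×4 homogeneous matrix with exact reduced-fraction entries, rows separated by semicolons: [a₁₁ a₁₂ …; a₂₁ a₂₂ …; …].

T = [4 0 0 -12; 4 99/442 -720/221 -489/442; 0 930/221 -207/221 5271/221; 0 0 0 1]

T1 = [1 0 0 -3; 0 1 0 5; 0 0 1 -3; 0 0 0 1]
T2·T1 = [1 0 0 -3; 0 -8/17 -15/17 5/17; 0 15/17 -8/17 99/17; 0 0 0 1]
T3·…·T1 = [-2 0 0 6; 0 16/17 30/17 -10/17; 0 -45/17 24/17 -297/17; 0 0 0 1]
T4·…·T1 = [-2 0 0 6; 0 33/221 -480/221 1605/221; 0 620/221 -138/221 3514/221; 0 0 0 1]
T5·…·T1 = [4 0 0 -12; 0 99/442 -720/221 4815/442; 0 930/221 -207/221 5271/221; 0 0 0 1]
T6·…·T1 = [4 0 0 -12; 4 99/442 -720/221 -489/442; 0 930/221 -207/221 5271/221; 0 0 0 1]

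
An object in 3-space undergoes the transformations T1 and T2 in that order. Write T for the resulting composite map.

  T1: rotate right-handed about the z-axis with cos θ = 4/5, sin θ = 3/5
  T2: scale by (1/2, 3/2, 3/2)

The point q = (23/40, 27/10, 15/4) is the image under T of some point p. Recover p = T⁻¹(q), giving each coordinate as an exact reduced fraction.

p = (2, 3/4, 5/2)

T1 = [4/5 -3/5 0 0; 3/5 4/5 0 0; 0 0 1 0; 0 0 0 1]
T2·T1 = [2/5 -3/10 0 0; 9/10 6/5 0 0; 0 0 3/2 0; 0 0 0 1]
det M = 9/8; M⁻¹ = [8/5 2/5 0 0; -6/5 8/15 0 0; 0 0 2/3 0; 0 0 0 1]
M⁻¹ · (23/40, 27/10, 15/4)ᵀ = (2, 3/4, 5/2)ᵀ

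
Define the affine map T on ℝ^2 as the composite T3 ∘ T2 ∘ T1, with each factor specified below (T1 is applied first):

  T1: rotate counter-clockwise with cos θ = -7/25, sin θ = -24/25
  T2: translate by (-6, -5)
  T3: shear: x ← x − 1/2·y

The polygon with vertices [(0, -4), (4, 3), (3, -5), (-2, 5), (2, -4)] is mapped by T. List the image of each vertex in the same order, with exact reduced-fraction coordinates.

T1 rotate counter-clockwise with cos θ = -7/25, sin θ = -24/25: (0, -4) → (-96/25, 28/25); (4, 3) → (44/25, -117/25); (3, -5) → (-141/25, -37/25); (-2, 5) → (134/25, 13/25); (2, -4) → (-22/5, -4/5)
T2 translate by (-6, -5): (-96/25, 28/25) → (-246/25, -97/25); (44/25, -117/25) → (-106/25, -242/25); (-141/25, -37/25) → (-291/25, -162/25); (134/25, 13/25) → (-16/25, -112/25); (-22/5, -4/5) → (-52/5, -29/5)
T3 shear: x ← x − 1/2·y: (-246/25, -97/25) → (-79/10, -97/25); (-106/25, -242/25) → (3/5, -242/25); (-291/25, -162/25) → (-42/5, -162/25); (-16/25, -112/25) → (8/5, -112/25); (-52/5, -29/5) → (-15/2, -29/5)

image vertices: (-79/10, -97/25), (3/5, -242/25), (-42/5, -162/25), (8/5, -112/25), (-15/2, -29/5)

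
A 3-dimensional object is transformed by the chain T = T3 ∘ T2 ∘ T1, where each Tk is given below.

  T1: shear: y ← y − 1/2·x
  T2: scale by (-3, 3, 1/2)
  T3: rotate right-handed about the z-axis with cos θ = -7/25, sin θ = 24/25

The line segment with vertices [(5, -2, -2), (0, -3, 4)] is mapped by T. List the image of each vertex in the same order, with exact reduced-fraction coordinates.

T1 shear: y ← y − 1/2·x: (5, -2, -2) → (5, -9/2, -2); (0, -3, 4) → (0, -3, 4)
T2 scale by (-3, 3, 1/2): (5, -9/2, -2) → (-15, -27/2, -1); (0, -3, 4) → (0, -9, 2)
T3 rotate right-handed about the z-axis with cos θ = -7/25, sin θ = 24/25: (-15, -27/2, -1) → (429/25, -531/50, -1); (0, -9, 2) → (216/25, 63/25, 2)

image vertices: (429/25, -531/50, -1), (216/25, 63/25, 2)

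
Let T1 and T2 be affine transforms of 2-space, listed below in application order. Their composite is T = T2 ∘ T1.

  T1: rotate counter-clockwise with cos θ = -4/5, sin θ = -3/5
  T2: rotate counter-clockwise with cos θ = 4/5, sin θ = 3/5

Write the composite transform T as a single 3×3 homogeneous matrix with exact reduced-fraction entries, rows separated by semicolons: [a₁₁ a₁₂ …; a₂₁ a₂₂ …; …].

T1 = [-4/5 3/5 0; -3/5 -4/5 0; 0 0 1]
T2·T1 = [-7/25 24/25 0; -24/25 -7/25 0; 0 0 1]

T = [-7/25 24/25 0; -24/25 -7/25 0; 0 0 1]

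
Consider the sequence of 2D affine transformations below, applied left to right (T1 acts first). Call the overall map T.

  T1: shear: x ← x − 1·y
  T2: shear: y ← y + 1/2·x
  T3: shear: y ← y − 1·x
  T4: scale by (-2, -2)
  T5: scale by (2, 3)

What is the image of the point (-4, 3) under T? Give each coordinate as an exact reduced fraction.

T(p) = (28, -39)

T1 shear: x ← x − 1·y: (-4, 3) → (-7, 3)
T2 shear: y ← y + 1/2·x: (-7, 3) → (-7, -1/2)
T3 shear: y ← y − 1·x: (-7, -1/2) → (-7, 13/2)
T4 scale by (-2, -2): (-7, 13/2) → (14, -13)
T5 scale by (2, 3): (14, -13) → (28, -39)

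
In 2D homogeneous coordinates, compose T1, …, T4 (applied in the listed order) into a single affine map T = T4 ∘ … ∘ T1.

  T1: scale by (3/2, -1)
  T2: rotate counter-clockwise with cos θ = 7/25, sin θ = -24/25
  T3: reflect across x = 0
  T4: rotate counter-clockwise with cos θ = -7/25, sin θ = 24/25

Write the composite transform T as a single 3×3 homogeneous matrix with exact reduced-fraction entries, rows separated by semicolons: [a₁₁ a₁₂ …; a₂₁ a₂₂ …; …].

T1 = [3/2 0 0; 0 -1 0; 0 0 1]
T2·T1 = [21/50 -24/25 0; -36/25 -7/25 0; 0 0 1]
T3·…·T1 = [-21/50 24/25 0; -36/25 -7/25 0; 0 0 1]
T4·…·T1 = [3/2 0 0; 0 1 0; 0 0 1]

T = [3/2 0 0; 0 1 0; 0 0 1]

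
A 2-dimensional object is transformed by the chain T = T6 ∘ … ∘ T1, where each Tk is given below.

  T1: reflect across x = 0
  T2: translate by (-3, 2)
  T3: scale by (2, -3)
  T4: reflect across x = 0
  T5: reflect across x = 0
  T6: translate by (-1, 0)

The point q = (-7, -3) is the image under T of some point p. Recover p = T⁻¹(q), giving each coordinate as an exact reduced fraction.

T1 = [-1 0 0; 0 1 0; 0 0 1]
T2·T1 = [-1 0 -3; 0 1 2; 0 0 1]
T3·…·T1 = [-2 0 -6; 0 -3 -6; 0 0 1]
T4·…·T1 = [2 0 6; 0 -3 -6; 0 0 1]
T5·…·T1 = [-2 0 -6; 0 -3 -6; 0 0 1]
T6·…·T1 = [-2 0 -7; 0 -3 -6; 0 0 1]
det M = 6; M⁻¹ = [-1/2 0 -7/2; 0 -1/3 -2; 0 0 1]
M⁻¹ · (-7, -3)ᵀ = (0, -1)ᵀ

p = (0, -1)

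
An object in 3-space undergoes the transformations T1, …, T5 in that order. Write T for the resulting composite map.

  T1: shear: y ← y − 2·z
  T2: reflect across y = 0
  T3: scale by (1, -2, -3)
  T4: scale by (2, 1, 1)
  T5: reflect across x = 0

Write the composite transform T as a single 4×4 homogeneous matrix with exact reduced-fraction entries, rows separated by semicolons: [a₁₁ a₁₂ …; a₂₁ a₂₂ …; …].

T1 = [1 0 0 0; 0 1 -2 0; 0 0 1 0; 0 0 0 1]
T2·T1 = [1 0 0 0; 0 -1 2 0; 0 0 1 0; 0 0 0 1]
T3·…·T1 = [1 0 0 0; 0 2 -4 0; 0 0 -3 0; 0 0 0 1]
T4·…·T1 = [2 0 0 0; 0 2 -4 0; 0 0 -3 0; 0 0 0 1]
T5·…·T1 = [-2 0 0 0; 0 2 -4 0; 0 0 -3 0; 0 0 0 1]

T = [-2 0 0 0; 0 2 -4 0; 0 0 -3 0; 0 0 0 1]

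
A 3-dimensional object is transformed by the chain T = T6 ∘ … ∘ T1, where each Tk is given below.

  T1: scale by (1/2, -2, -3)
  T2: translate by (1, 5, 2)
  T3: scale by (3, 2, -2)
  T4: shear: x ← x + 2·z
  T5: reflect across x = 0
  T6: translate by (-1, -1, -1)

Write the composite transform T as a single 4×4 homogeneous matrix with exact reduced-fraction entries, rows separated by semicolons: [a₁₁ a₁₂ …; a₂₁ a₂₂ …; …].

T = [-3/2 0 -12 4; 0 -4 0 9; 0 0 6 -5; 0 0 0 1]

T1 = [1/2 0 0 0; 0 -2 0 0; 0 0 -3 0; 0 0 0 1]
T2·T1 = [1/2 0 0 1; 0 -2 0 5; 0 0 -3 2; 0 0 0 1]
T3·…·T1 = [3/2 0 0 3; 0 -4 0 10; 0 0 6 -4; 0 0 0 1]
T4·…·T1 = [3/2 0 12 -5; 0 -4 0 10; 0 0 6 -4; 0 0 0 1]
T5·…·T1 = [-3/2 0 -12 5; 0 -4 0 10; 0 0 6 -4; 0 0 0 1]
T6·…·T1 = [-3/2 0 -12 4; 0 -4 0 9; 0 0 6 -5; 0 0 0 1]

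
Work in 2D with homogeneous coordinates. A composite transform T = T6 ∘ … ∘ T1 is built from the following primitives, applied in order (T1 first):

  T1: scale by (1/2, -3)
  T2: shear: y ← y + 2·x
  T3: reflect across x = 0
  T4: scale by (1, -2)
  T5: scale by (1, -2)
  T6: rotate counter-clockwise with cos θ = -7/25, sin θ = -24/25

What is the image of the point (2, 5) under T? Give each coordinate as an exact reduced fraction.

T(p) = (-1241/25, 388/25)

T1 scale by (1/2, -3): (2, 5) → (1, -15)
T2 shear: y ← y + 2·x: (1, -15) → (1, -13)
T3 reflect across x = 0: (1, -13) → (-1, -13)
T4 scale by (1, -2): (-1, -13) → (-1, 26)
T5 scale by (1, -2): (-1, 26) → (-1, -52)
T6 rotate counter-clockwise with cos θ = -7/25, sin θ = -24/25: (-1, -52) → (-1241/25, 388/25)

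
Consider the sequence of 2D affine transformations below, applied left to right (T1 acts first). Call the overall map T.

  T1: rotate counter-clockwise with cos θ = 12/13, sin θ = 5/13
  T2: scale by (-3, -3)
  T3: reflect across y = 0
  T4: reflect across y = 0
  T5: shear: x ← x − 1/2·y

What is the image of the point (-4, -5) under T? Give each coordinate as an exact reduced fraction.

T(p) = (-51/13, 240/13)

T1 rotate counter-clockwise with cos θ = 12/13, sin θ = 5/13: (-4, -5) → (-23/13, -80/13)
T2 scale by (-3, -3): (-23/13, -80/13) → (69/13, 240/13)
T3 reflect across y = 0: (69/13, 240/13) → (69/13, -240/13)
T4 reflect across y = 0: (69/13, -240/13) → (69/13, 240/13)
T5 shear: x ← x − 1/2·y: (69/13, 240/13) → (-51/13, 240/13)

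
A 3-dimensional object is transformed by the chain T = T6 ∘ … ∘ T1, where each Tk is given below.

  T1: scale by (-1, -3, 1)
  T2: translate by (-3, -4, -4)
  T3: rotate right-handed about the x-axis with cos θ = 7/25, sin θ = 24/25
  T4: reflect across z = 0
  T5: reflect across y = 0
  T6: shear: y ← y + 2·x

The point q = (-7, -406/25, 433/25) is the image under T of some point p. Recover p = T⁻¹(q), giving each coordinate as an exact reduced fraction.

p = (4, 4, -3)

T1 = [-1 0 0 0; 0 -3 0 0; 0 0 1 0; 0 0 0 1]
T2·T1 = [-1 0 0 -3; 0 -3 0 -4; 0 0 1 -4; 0 0 0 1]
T3·…·T1 = [-1 0 0 -3; 0 -21/25 -24/25 68/25; 0 -72/25 7/25 -124/25; 0 0 0 1]
T4·…·T1 = [-1 0 0 -3; 0 -21/25 -24/25 68/25; 0 72/25 -7/25 124/25; 0 0 0 1]
T5·…·T1 = [-1 0 0 -3; 0 21/25 24/25 -68/25; 0 72/25 -7/25 124/25; 0 0 0 1]
T6·…·T1 = [-1 0 0 -3; -2 21/25 24/25 -218/25; 0 72/25 -7/25 124/25; 0 0 0 1]
det M = 3; M⁻¹ = [-1 0 0 -3; -14/75 7/75 8/25 -4/3; -48/25 24/25 -7/25 4; 0 0 0 1]
M⁻¹ · (-7, -406/25, 433/25)ᵀ = (4, 4, -3)ᵀ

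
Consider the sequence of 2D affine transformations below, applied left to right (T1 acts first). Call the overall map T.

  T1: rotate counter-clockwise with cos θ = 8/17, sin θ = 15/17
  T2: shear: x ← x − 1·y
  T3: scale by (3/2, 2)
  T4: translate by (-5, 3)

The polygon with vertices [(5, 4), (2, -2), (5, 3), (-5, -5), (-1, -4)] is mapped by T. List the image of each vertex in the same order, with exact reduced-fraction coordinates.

T1 rotate counter-clockwise with cos θ = 8/17, sin θ = 15/17: (5, 4) → (-20/17, 107/17); (2, -2) → (46/17, 14/17); (5, 3) → (-5/17, 99/17); (-5, -5) → (35/17, -115/17); (-1, -4) → (52/17, -47/17)
T2 shear: x ← x − 1·y: (-20/17, 107/17) → (-127/17, 107/17); (46/17, 14/17) → (32/17, 14/17); (-5/17, 99/17) → (-104/17, 99/17); (35/17, -115/17) → (150/17, -115/17); (52/17, -47/17) → (99/17, -47/17)
T3 scale by (3/2, 2): (-127/17, 107/17) → (-381/34, 214/17); (32/17, 14/17) → (48/17, 28/17); (-104/17, 99/17) → (-156/17, 198/17); (150/17, -115/17) → (225/17, -230/17); (99/17, -47/17) → (297/34, -94/17)
T4 translate by (-5, 3): (-381/34, 214/17) → (-551/34, 265/17); (48/17, 28/17) → (-37/17, 79/17); (-156/17, 198/17) → (-241/17, 249/17); (225/17, -230/17) → (140/17, -179/17); (297/34, -94/17) → (127/34, -43/17)

image vertices: (-551/34, 265/17), (-37/17, 79/17), (-241/17, 249/17), (140/17, -179/17), (127/34, -43/17)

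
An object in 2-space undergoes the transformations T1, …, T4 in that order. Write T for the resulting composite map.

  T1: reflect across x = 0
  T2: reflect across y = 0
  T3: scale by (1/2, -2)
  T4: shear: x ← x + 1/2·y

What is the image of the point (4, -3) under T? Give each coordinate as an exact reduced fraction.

T1 reflect across x = 0: (4, -3) → (-4, -3)
T2 reflect across y = 0: (-4, -3) → (-4, 3)
T3 scale by (1/2, -2): (-4, 3) → (-2, -6)
T4 shear: x ← x + 1/2·y: (-2, -6) → (-5, -6)

T(p) = (-5, -6)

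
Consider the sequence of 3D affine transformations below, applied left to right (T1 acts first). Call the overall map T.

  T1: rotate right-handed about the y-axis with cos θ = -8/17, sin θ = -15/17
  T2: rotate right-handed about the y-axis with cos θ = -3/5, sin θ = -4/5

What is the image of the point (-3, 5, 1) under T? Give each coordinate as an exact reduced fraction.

T1 rotate right-handed about the y-axis with cos θ = -8/17, sin θ = -15/17: (-3, 5, 1) → (9/17, 5, -53/17)
T2 rotate right-handed about the y-axis with cos θ = -3/5, sin θ = -4/5: (9/17, 5, -53/17) → (37/17, 5, 39/17)

T(p) = (37/17, 5, 39/17)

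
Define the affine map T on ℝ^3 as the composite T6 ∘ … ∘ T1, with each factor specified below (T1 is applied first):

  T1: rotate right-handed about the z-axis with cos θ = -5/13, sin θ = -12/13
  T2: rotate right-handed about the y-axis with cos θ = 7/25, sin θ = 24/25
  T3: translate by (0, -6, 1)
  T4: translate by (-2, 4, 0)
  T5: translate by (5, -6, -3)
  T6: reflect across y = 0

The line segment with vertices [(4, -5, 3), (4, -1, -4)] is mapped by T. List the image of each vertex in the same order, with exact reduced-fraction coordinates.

image vertices: (1351/325, 127/13, 1543/325), (-497/325, 147/13, -246/325)

T1 rotate right-handed about the z-axis with cos θ = -5/13, sin θ = -12/13: (4, -5, 3) → (-80/13, -23/13, 3); (4, -1, -4) → (-32/13, -43/13, -4)
T2 rotate right-handed about the y-axis with cos θ = 7/25, sin θ = 24/25: (-80/13, -23/13, 3) → (376/325, -23/13, 2193/325); (-32/13, -43/13, -4) → (-1472/325, -43/13, 404/325)
T3 translate by (0, -6, 1): (376/325, -23/13, 2193/325) → (376/325, -101/13, 2518/325); (-1472/325, -43/13, 404/325) → (-1472/325, -121/13, 729/325)
T4 translate by (-2, 4, 0): (376/325, -101/13, 2518/325) → (-274/325, -49/13, 2518/325); (-1472/325, -121/13, 729/325) → (-2122/325, -69/13, 729/325)
T5 translate by (5, -6, -3): (-274/325, -49/13, 2518/325) → (1351/325, -127/13, 1543/325); (-2122/325, -69/13, 729/325) → (-497/325, -147/13, -246/325)
T6 reflect across y = 0: (1351/325, -127/13, 1543/325) → (1351/325, 127/13, 1543/325); (-497/325, -147/13, -246/325) → (-497/325, 147/13, -246/325)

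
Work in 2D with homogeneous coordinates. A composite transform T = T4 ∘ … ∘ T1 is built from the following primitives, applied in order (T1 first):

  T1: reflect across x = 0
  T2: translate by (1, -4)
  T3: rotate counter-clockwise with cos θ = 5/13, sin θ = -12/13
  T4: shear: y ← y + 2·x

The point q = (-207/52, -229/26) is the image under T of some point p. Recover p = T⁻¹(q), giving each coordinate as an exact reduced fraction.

T1 = [-1 0 0; 0 1 0; 0 0 1]
T2·T1 = [-1 0 1; 0 1 -4; 0 0 1]
T3·…·T1 = [-5/13 12/13 -43/13; 12/13 5/13 -32/13; 0 0 1]
T4·…·T1 = [-5/13 12/13 -43/13; 2/13 29/13 -118/13; 0 0 1]
det M = -1; M⁻¹ = [-29/13 12/13 1; 2/13 5/13 4; 0 0 1]
M⁻¹ · (-207/52, -229/26)ᵀ = (7/4, 0)ᵀ

p = (7/4, 0)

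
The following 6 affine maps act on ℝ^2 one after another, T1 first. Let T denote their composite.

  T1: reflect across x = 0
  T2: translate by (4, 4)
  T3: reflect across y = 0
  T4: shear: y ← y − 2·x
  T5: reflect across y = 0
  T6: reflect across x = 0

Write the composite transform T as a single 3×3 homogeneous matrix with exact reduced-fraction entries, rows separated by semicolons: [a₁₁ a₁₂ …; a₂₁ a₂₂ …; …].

T1 = [-1 0 0; 0 1 0; 0 0 1]
T2·T1 = [-1 0 4; 0 1 4; 0 0 1]
T3·…·T1 = [-1 0 4; 0 -1 -4; 0 0 1]
T4·…·T1 = [-1 0 4; 2 -1 -12; 0 0 1]
T5·…·T1 = [-1 0 4; -2 1 12; 0 0 1]
T6·…·T1 = [1 0 -4; -2 1 12; 0 0 1]

T = [1 0 -4; -2 1 12; 0 0 1]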